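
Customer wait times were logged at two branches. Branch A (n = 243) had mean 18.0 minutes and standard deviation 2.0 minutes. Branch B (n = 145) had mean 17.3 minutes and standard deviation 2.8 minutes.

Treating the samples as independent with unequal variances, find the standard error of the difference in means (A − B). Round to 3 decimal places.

0.266

Per-group SEs: s₁/√n₁ = 2.0/√243 = 0.1283, s₂/√n₂ = 2.8/√145 = 0.2325.
Unpooled SE of the difference: √(0.01646089 + 0.05405625) = 0.2656.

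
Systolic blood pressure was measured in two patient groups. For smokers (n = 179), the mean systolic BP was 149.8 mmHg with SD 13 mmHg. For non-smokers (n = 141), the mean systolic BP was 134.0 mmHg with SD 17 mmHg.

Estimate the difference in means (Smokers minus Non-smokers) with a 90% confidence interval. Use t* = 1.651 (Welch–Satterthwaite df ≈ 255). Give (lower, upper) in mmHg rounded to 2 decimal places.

SE₁ = s₁/√n₁ = 13/√179 = 0.9717; SE₂ = 17/√141 = 1.4317.
Independent samples, unequal variances: SE_diff = √(SE₁² + SE₂²) = √(0.94420089 + 2.04976489) = 1.7303.
t* = 1.651, so margin of error = 1.651 × 1.7303 = 2.8567.
Difference in means = 149.8 − 134.0 = 15.8000.
15.8000 ± 2.8567 → (12.94, 18.66).

(12.94, 18.66)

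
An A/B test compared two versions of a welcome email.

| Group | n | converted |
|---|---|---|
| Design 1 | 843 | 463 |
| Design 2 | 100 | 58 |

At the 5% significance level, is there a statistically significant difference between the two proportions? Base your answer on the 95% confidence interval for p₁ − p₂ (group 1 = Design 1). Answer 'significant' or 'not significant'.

Sample proportions: 463/843 = 0.5492, 58/100 = 0.5800.
Each SE is √(p̂(1−p̂)/n): √(0.5492·0.4508/843) = 0.01714 and √(0.5800·0.4200/100) = 0.04936.
SE(p̂₁ − p̂₂) = √(SE₁² + SE₂²) = √(0.0002937796 + 0.0024364096) = 0.05225, since the two samples are independent.
At 95% confidence z* = 1.960; margin = 1.960 × 0.05225 = 0.10241.
The difference is 0.5492 − 0.5800 = -0.0308, so the interval is -0.0308 ± 0.10241 = (-0.13321, 0.07161).
The interval (-0.13321, 0.07161) contains 0, so the difference is not significant.

not significant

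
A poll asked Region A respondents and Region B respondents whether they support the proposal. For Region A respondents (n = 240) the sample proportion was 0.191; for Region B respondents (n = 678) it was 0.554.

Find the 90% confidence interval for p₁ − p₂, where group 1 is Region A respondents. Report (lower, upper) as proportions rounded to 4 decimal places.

(-0.4152, -0.3108)

Each SE is √(p̂(1−p̂)/n): √(0.1910·0.8090/240) = 0.02537 and √(0.5540·0.4460/678) = 0.01909.
SE(p̂₁ − p̂₂) = √(SE₁² + SE₂²) = √(0.0006436369 + 0.0003644281) = 0.03175, since the two samples are independent.
At 90% confidence z* = 1.645; margin = 1.645 × 0.03175 = 0.05223.
The difference is 0.1910 − 0.5540 = -0.3630, so the interval is -0.3630 ± 0.05223 = (-0.4152, -0.3108).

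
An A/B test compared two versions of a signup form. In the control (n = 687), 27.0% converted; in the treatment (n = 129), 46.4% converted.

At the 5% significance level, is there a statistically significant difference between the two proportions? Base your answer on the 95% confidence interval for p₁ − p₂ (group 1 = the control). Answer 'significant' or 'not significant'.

significant

The two standard errors are √(0.2700×0.7300/687) = 0.01694 and √(0.4640×0.5360/129) = 0.04391.
Because the samples are independent, SE_diff = √(0.01694² + 0.04391²) = 0.04706.
Using z* = 1.960 for 95%, ME = 1.960 × 0.04706 = 0.09224.
p̂₁ − p̂₂ = -0.1940; interval -0.1940 ± 0.09224 gives (-0.28624, -0.10176).
The interval (-0.28624, -0.10176) does not contain 0, so the difference is significant.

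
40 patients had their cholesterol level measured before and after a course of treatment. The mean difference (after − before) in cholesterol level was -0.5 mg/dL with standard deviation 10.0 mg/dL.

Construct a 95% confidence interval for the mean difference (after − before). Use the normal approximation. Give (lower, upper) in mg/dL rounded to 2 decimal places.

This is a matched-pairs design, so SE = s_d/√n = 10.0/√40 = 1.5811.
Margin = 1.960 × 1.5811 = 3.0990; the interval is -0.5 ± 3.0990 = (-3.60, 2.60).

(-3.60, 2.60)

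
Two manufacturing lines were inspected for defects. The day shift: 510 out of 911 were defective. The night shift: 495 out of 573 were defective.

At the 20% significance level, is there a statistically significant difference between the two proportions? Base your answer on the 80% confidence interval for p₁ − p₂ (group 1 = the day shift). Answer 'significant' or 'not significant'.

First, p̂₁ = 510/911 = 0.5598; p̂₂ = 495/573 = 0.8639.
The two standard errors are √(0.5598×0.4402/911) = 0.01645 and √(0.8639×0.1361/573) = 0.01432.
Because the samples are independent, SE_diff = √(0.01645² + 0.01432²) = 0.02181.
Using z* = 1.282 for 80%, ME = 1.282 × 0.02181 = 0.02796.
p̂₁ − p̂₂ = -0.3041; interval -0.3041 ± 0.02796 gives (-0.33206, -0.27614).
The interval (-0.33206, -0.27614) does not contain 0, so the difference is significant.

significant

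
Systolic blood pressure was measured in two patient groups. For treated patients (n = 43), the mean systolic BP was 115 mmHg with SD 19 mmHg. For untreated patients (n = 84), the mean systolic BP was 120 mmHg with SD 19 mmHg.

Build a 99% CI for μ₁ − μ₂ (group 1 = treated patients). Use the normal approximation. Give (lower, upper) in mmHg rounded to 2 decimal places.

Per-group SEs: s₁/√n₁ = 19/√43 = 2.8975, s₂/√n₂ = 19/√84 = 2.0731.
Unpooled SE of the difference: √(8.39550625 + 4.29774361) = 3.5628.
Margin of error = z* · SE = 2.576 × 3.5628 = 9.1778.
x̄₁ − x̄₂ = 115 − 120 = -5.0000.
CI: -5.0000 ± 9.1778 = (-14.18, 4.18).

(-14.18, 4.18)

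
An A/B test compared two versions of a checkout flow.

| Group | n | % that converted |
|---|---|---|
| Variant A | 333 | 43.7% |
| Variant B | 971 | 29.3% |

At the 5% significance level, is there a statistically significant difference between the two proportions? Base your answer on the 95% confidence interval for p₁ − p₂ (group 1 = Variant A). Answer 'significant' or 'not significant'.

significant

Each SE is √(p̂(1−p̂)/n): √(0.4370·0.5630/333) = 0.02718 and √(0.2930·0.7070/971) = 0.01461.
SE(p̂₁ − p̂₂) = √(SE₁² + SE₂²) = √(0.0007387524 + 0.0002134521) = 0.03086, since the two samples are independent.
At 95% confidence z* = 1.960; margin = 1.960 × 0.03086 = 0.06049.
The difference is 0.4370 − 0.2930 = 0.1440, so the interval is 0.1440 ± 0.06049 = (0.08351, 0.20449).
The interval (0.08351, 0.20449) does not contain 0, so the difference is significant.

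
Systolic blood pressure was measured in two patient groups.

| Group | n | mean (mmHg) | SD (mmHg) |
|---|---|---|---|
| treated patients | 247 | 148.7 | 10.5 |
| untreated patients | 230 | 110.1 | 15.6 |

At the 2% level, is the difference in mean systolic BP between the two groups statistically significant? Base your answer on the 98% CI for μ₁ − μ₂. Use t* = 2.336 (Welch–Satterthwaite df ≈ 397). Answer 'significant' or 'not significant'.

Standard errors of each mean: 10.5/√247 = 0.6681 and 15.6/√230 = 1.0286.
SE(x̄₁ − x̄₂) = √(0.6681² + 1.0286²) = 1.2265 for independent samples with unequal variances.
With t* = 2.336, the margin is 2.336 × 1.2265 = 2.8651.
x̄₁ − x̄₂ = 148.7 − 110.1 = 38.6000; the interval is 38.6000 ± 2.8651 = (35.7349, 41.4651).
The interval (35.7349, 41.4651) does not contain 0, so the difference is significant.

significant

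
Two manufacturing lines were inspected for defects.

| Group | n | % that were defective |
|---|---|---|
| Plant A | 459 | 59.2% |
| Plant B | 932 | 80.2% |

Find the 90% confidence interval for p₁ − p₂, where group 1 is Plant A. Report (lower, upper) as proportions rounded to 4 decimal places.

SE₁ = √(p̂₁(1−p̂₁)/n₁) = √(0.5920·0.4080/459) = 0.02294; SE₂ = √(0.8020·0.1980/932) = 0.01305.
Independent samples: SE of the difference = √(SE₁² + SE₂²) = √(0.0005262436 + 0.0001703025) = 0.02639.
z* for 90% confidence is 1.645, so the margin of error is 1.645 × 0.02639 = 0.04341.
Point estimate p̂₁ − p̂₂ = 0.5920 − 0.8020 = -0.2100.
-0.2100 ± 0.04341 → (-0.2534, -0.1666).

(-0.2534, -0.1666)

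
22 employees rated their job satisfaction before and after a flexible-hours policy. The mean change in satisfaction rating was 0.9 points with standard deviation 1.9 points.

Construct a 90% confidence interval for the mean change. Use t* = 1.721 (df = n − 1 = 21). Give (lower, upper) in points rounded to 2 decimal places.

This is a matched-pairs design, so SE = s_d/√n = 1.9/√22 = 0.4051.
Margin = 1.721 × 0.4051 = 0.6972; the interval is 0.9 ± 0.6972 = (0.20, 1.60).

(0.20, 1.60)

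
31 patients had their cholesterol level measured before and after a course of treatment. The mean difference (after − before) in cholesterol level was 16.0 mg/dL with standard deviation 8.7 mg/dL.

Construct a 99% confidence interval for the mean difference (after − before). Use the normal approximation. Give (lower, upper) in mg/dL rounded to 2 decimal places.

Paired design: SE = s_d/√n = 8.7/√31 = 1.5626.
z* = 2.576; margin of error = 2.576 × 1.5626 = 4.0253.
16.0 ± 4.0253 → (11.97, 20.03).

(11.97, 20.03)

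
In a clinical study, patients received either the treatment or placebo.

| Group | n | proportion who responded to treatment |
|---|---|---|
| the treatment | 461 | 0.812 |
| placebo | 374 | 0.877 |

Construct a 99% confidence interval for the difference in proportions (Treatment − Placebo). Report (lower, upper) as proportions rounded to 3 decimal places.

(-0.129, -0.001)

The two standard errors are √(0.8120×0.1880/461) = 0.01820 and √(0.8770×0.1230/374) = 0.01698.
Because the samples are independent, SE_diff = √(0.01820² + 0.01698²) = 0.02489.
Using z* = 2.576 for 99%, ME = 2.576 × 0.02489 = 0.06412.
p̂₁ − p̂₂ = -0.0650; interval -0.0650 ± 0.06412 gives (-0.129, -0.001).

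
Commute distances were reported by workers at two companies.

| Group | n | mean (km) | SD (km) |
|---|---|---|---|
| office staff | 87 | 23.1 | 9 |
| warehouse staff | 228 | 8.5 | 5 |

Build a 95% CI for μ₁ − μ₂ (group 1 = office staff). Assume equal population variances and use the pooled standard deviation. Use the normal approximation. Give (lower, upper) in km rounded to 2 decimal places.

(13.03, 16.17)

Pooled variance s_p² = [86·9² + 227·5²] / (87+228−2) = 40.3866, so s_p = 6.3550.
SE_diff = s_p·√(1/n₁ + 1/n₂) = 6.3550·√(1/87 + 1/228) = 0.8008.
z* = 1.960; margin = 1.960 × 0.8008 = 1.5696.
Difference = 23.1 − 8.5 = 14.6000.
14.6000 ± 1.5696 → (13.03, 16.17).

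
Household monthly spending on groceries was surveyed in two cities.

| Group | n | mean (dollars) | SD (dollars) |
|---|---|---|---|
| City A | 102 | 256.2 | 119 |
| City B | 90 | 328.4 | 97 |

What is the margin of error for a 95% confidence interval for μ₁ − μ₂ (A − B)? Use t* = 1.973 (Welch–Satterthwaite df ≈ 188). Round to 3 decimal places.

Per-group SEs: s₁/√n₁ = 119/√102 = 11.7828, s₂/√n₂ = 97/√90 = 10.2247.
Unpooled SE of the difference: √(138.83437584 + 104.54449009) = 15.6006.
Margin of error = t* · SE = 1.973 × 15.6006 = 30.7800.

30.780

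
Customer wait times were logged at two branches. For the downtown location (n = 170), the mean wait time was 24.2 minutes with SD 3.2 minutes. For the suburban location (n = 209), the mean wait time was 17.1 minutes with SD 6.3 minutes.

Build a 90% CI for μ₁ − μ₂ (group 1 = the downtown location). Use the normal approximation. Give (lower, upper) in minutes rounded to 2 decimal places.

(6.28, 7.92)

Standard errors of each mean: 3.2/√170 = 0.2454 and 6.3/√209 = 0.4358.
SE(x̄₁ − x̄₂) = √(0.2454² + 0.4358²) = 0.5001 for independent samples with unequal variances.
With z* = 1.645, the margin is 1.645 × 0.5001 = 0.8227.
x̄₁ − x̄₂ = 24.2 − 17.1 = 7.1000; the interval is 7.1000 ± 0.8227 = (6.28, 7.92).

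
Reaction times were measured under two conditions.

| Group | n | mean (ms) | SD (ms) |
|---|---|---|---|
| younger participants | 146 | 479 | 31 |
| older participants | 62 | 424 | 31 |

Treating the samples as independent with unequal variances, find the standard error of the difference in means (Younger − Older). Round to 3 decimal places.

Per-group SEs: s₁/√n₁ = 31/√146 = 2.5656, s₂/√n₂ = 31/√62 = 3.9370.
Unpooled SE of the difference: √(6.58230336 + 15.499969) = 4.6992.

4.699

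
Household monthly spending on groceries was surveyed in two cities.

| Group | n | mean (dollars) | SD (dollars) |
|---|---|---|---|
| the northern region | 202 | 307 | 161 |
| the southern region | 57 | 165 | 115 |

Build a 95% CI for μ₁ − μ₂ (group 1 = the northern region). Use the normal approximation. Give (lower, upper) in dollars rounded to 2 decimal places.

Standard errors of each mean: 161/√202 = 11.3279 and 115/√57 = 15.2321.
SE(x̄₁ − x̄₂) = √(11.3279² + 15.2321²) = 18.9826 for independent samples with unequal variances.
With z* = 1.960, the margin is 1.960 × 18.9826 = 37.2059.
x̄₁ − x̄₂ = 307 − 165 = 142.0000; the interval is 142.0000 ± 37.2059 = (104.79, 179.21).

(104.79, 179.21)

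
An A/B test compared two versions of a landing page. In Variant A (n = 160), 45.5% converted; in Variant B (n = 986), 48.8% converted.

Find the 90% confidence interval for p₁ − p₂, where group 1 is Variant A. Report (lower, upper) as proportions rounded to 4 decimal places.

Each SE is √(p̂(1−p̂)/n): √(0.4550·0.5450/160) = 0.03937 and √(0.4880·0.5120/986) = 0.01592.
SE(p̂₁ − p̂₂) = √(SE₁² + SE₂²) = √(0.0015499969 + 0.0002534464) = 0.04247, since the two samples are independent.
At 90% confidence z* = 1.645; margin = 1.645 × 0.04247 = 0.06986.
The difference is 0.4550 − 0.4880 = -0.0330, so the interval is -0.0330 ± 0.06986 = (-0.1029, 0.0369).

(-0.1029, 0.0369)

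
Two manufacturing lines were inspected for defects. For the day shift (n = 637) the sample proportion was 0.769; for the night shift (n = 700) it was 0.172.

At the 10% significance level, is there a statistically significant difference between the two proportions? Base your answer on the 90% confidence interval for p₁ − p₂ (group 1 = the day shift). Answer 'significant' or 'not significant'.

significant

SE₁ = √(p̂₁(1−p̂₁)/n₁) = √(0.7690·0.2310/637) = 0.01670; SE₂ = √(0.1720·0.8280/700) = 0.01426.
Independent samples: SE of the difference = √(SE₁² + SE₂²) = √(0.00027889 + 0.0002033476) = 0.02196.
z* for 90% confidence is 1.645, so the margin of error is 1.645 × 0.02196 = 0.03612.
Point estimate p̂₁ − p̂₂ = 0.7690 − 0.1720 = 0.5970.
0.5970 ± 0.03612 → (0.56088, 0.63312).
The interval (0.56088, 0.63312) does not contain 0, so the difference is significant.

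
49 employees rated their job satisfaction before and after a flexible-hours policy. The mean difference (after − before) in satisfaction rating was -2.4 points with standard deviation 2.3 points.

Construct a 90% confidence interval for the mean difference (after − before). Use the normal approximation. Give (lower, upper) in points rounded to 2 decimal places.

This is a matched-pairs design, so SE = s_d/√n = 2.3/√49 = 0.3286.
Margin = 1.645 × 0.3286 = 0.5405; the interval is -2.4 ± 0.5405 = (-2.94, -1.86).

(-2.94, -1.86)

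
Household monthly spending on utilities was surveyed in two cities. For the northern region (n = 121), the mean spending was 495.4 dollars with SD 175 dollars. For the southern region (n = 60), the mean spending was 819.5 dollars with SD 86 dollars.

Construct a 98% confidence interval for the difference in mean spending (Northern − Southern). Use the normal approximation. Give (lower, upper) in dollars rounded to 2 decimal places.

(-369.22, -278.98)

SE₁ = s₁/√n₁ = 175/√121 = 15.9091; SE₂ = 86/√60 = 11.1026.
Independent samples, unequal variances: SE_diff = √(SE₁² + SE₂²) = √(253.09946281 + 123.26772676) = 19.4002.
z* = 2.326, so margin of error = 2.326 × 19.4002 = 45.1249.
Difference in means = 495.4 − 819.5 = -324.1000.
-324.1000 ± 45.1249 → (-369.22, -278.98).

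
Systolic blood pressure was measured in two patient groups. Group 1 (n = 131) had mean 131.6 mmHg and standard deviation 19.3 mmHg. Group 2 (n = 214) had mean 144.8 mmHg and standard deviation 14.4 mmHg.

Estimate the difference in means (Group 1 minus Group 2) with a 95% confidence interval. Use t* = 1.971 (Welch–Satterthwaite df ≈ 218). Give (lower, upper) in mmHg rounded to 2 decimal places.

(-17.05, -9.35)

Per-group SEs: s₁/√n₁ = 19.3/√131 = 1.6862, s₂/√n₂ = 14.4/√214 = 0.9844.
Unpooled SE of the difference: √(2.84327044 + 0.96904336) = 1.9525.
Margin of error = t* · SE = 1.971 × 1.9525 = 3.8484.
x̄₁ − x̄₂ = 131.6 − 144.8 = -13.2000.
CI: -13.2000 ± 3.8484 = (-17.05, -9.35).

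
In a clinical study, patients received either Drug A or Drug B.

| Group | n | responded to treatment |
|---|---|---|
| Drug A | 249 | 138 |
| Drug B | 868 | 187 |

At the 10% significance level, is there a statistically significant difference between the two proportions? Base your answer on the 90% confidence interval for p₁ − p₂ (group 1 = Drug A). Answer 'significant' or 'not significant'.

significant

Sample proportions: 138/249 = 0.5542, 187/868 = 0.2154.
Each SE is √(p̂(1−p̂)/n): √(0.5542·0.4458/249) = 0.03150 and √(0.2154·0.7846/868) = 0.01395.
SE(p̂₁ − p̂₂) = √(SE₁² + SE₂²) = √(0.00099225 + 0.0001946025) = 0.03445, since the two samples are independent.
At 90% confidence z* = 1.645; margin = 1.645 × 0.03445 = 0.05667.
The difference is 0.5542 − 0.2154 = 0.3388, so the interval is 0.3388 ± 0.05667 = (0.28213, 0.39547).
The interval (0.28213, 0.39547) does not contain 0, so the difference is significant.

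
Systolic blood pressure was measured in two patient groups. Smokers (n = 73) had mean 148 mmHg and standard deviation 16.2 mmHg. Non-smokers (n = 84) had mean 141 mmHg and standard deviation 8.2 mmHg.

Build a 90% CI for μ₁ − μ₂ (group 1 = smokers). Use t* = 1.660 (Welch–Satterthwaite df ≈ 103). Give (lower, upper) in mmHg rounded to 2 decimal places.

(3.52, 10.48)

SE₁ = s₁/√n₁ = 16.2/√73 = 1.8961; SE₂ = 8.2/√84 = 0.8947.
Independent samples, unequal variances: SE_diff = √(SE₁² + SE₂²) = √(3.59519521 + 0.80048809) = 2.0966.
t* = 1.660, so margin of error = 1.660 × 2.0966 = 3.4804.
Difference in means = 148 − 141 = 7.0000.
7.0000 ± 3.4804 → (3.52, 10.48).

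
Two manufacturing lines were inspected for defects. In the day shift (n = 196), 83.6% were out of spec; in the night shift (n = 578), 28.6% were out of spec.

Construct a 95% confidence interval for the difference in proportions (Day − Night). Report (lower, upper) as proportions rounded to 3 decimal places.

Each SE is √(p̂(1−p̂)/n): √(0.8360·0.1640/196) = 0.02645 and √(0.2860·0.7140/578) = 0.01880.
SE(p̂₁ − p̂₂) = √(SE₁² + SE₂²) = √(0.0006996025 + 0.00035344) = 0.03245, since the two samples are independent.
At 95% confidence z* = 1.960; margin = 1.960 × 0.03245 = 0.06360.
The difference is 0.8360 − 0.2860 = 0.5500, so the interval is 0.5500 ± 0.06360 = (0.486, 0.614).

(0.486, 0.614)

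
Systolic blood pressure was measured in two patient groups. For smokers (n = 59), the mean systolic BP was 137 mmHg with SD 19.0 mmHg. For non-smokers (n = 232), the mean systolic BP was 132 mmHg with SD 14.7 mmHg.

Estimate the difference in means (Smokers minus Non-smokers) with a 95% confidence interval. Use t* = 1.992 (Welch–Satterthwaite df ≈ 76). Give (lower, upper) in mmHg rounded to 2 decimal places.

(-0.29, 10.29)

SE₁ = s₁/√n₁ = 19.0/√59 = 2.4736; SE₂ = 14.7/√232 = 0.9651.
Independent samples, unequal variances: SE_diff = √(SE₁² + SE₂²) = √(6.11869696 + 0.93141801) = 2.6552.
t* = 1.992, so margin of error = 1.992 × 2.6552 = 5.2892.
Difference in means = 137 − 132 = 5.0000.
5.0000 ± 5.2892 → (-0.29, 10.29).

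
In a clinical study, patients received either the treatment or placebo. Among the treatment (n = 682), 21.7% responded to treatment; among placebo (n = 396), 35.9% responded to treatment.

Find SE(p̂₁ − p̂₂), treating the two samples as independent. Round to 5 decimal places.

0.02881

The two standard errors are √(0.2170×0.7830/682) = 0.01578 and √(0.3590×0.6410/396) = 0.02411.
Because the samples are independent, SE_diff = √(0.01578² + 0.02411²) = 0.02881.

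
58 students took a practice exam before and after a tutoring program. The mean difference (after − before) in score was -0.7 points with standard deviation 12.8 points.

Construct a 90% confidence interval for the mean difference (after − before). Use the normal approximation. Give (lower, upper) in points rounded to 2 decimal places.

Paired design: SE = s_d/√n = 12.8/√58 = 1.6807.
z* = 1.645; margin of error = 1.645 × 1.6807 = 2.7648.
-0.7 ± 2.7648 → (-3.46, 2.06).

(-3.46, 2.06)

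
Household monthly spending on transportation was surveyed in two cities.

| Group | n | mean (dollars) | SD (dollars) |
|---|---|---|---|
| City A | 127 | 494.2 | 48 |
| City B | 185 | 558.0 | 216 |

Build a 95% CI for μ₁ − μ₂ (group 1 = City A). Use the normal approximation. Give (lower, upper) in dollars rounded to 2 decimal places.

(-96.03, -31.57)

Standard errors of each mean: 48/√127 = 4.2593 and 216/√185 = 15.8806.
SE(x̄₁ − x̄₂) = √(4.2593² + 15.8806²) = 16.4419 for independent samples with unequal variances.
With z* = 1.960, the margin is 1.960 × 16.4419 = 32.2261.
x̄₁ − x̄₂ = 494.2 − 558.0 = -63.8000; the interval is -63.8000 ± 32.2261 = (-96.03, -31.57).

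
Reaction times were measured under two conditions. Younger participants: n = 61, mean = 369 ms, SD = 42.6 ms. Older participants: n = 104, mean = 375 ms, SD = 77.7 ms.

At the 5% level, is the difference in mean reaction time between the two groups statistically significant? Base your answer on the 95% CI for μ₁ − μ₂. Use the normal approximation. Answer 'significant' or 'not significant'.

Per-group SEs: s₁/√n₁ = 42.6/√61 = 5.4544, s₂/√n₂ = 77.7/√104 = 7.6191.
Unpooled SE of the difference: √(29.75047936 + 58.05068481) = 9.3702.
Margin of error = z* · SE = 1.960 × 9.3702 = 18.3656.
x̄₁ − x̄₂ = 369 − 375 = -6.0000.
CI: -6.0000 ± 18.3656 = (-24.3656, 12.3656).
The interval (-24.3656, 12.3656) contains 0, so the difference is not significant.

not significant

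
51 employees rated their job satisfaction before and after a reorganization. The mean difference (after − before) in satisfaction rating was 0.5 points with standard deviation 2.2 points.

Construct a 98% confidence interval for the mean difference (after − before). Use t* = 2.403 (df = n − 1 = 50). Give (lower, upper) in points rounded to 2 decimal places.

(-0.24, 1.24)

This is a matched-pairs design, so SE = s_d/√n = 2.2/√51 = 0.3081.
Margin = 2.403 × 0.3081 = 0.7404; the interval is 0.5 ± 0.7404 = (-0.24, 1.24).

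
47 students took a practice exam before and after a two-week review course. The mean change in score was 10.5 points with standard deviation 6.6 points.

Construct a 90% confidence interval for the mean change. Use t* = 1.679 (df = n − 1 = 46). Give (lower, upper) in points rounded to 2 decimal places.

This is a matched-pairs design, so SE = s_d/√n = 6.6/√47 = 0.9627.
Margin = 1.679 × 0.9627 = 1.6164; the interval is 10.5 ± 1.6164 = (8.88, 12.12).

(8.88, 12.12)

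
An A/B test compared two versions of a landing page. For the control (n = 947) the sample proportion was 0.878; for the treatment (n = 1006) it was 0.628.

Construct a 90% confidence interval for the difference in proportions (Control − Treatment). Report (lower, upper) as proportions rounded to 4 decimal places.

The two standard errors are √(0.8780×0.1220/947) = 0.01064 and √(0.6280×0.3720/1006) = 0.01524.
Because the samples are independent, SE_diff = √(0.01064² + 0.01524²) = 0.01859.
Using z* = 1.645 for 90%, ME = 1.645 × 0.01859 = 0.03058.
p̂₁ − p̂₂ = 0.2500; interval 0.2500 ± 0.03058 gives (0.2194, 0.2806).

(0.2194, 0.2806)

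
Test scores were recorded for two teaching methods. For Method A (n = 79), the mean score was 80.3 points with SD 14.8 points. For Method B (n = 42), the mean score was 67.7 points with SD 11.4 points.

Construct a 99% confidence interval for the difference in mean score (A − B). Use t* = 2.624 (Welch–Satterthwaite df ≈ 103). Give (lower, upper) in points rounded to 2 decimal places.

Standard errors of each mean: 14.8/√79 = 1.6651 and 11.4/√42 = 1.7591.
SE(x̄₁ − x̄₂) = √(1.6651² + 1.7591²) = 2.4222 for independent samples with unequal variances.
With t* = 2.624, the margin is 2.624 × 2.4222 = 6.3559.
x̄₁ − x̄₂ = 80.3 − 67.7 = 12.6000; the interval is 12.6000 ± 6.3559 = (6.24, 18.96).

(6.24, 18.96)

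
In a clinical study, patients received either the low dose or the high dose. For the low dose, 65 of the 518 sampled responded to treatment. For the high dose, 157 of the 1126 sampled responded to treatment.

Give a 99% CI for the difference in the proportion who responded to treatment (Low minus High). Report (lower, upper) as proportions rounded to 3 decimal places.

First, p̂₁ = 65/518 = 0.1255; p̂₂ = 157/1126 = 0.1394.
The two standard errors are √(0.1255×0.8745/518) = 0.01456 and √(0.1394×0.8606/1126) = 0.01032.
Because the samples are independent, SE_diff = √(0.01456² + 0.01032²) = 0.01785.
Using z* = 2.576 for 99%, ME = 2.576 × 0.01785 = 0.04598.
p̂₁ − p̂₂ = -0.0139; interval -0.0139 ± 0.04598 gives (-0.060, 0.032).

(-0.060, 0.032)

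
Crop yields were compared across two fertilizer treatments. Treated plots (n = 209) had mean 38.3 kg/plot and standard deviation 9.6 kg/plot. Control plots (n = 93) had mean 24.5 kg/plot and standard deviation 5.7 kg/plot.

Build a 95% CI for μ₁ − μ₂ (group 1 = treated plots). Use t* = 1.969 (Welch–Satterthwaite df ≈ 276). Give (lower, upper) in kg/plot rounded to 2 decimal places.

SE₁ = s₁/√n₁ = 9.6/√209 = 0.6640; SE₂ = 5.7/√93 = 0.5911.
Independent samples, unequal variances: SE_diff = √(SE₁² + SE₂²) = √(0.440896 + 0.34939921) = 0.8890.
t* = 1.969, so margin of error = 1.969 × 0.8890 = 1.7504.
Difference in means = 38.3 − 24.5 = 13.8000.
13.8000 ± 1.7504 → (12.05, 15.55).

(12.05, 15.55)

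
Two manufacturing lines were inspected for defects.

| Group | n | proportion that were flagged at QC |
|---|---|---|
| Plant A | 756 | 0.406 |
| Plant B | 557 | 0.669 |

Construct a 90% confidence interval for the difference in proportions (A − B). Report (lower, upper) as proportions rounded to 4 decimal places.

(-0.3070, -0.2190)

The two standard errors are √(0.4060×0.5940/756) = 0.01786 and √(0.6690×0.3310/557) = 0.01994.
Because the samples are independent, SE_diff = √(0.01786² + 0.01994²) = 0.02677.
Using z* = 1.645 for 90%, ME = 1.645 × 0.02677 = 0.04404.
p̂₁ − p̂₂ = -0.2630; interval -0.2630 ± 0.04404 gives (-0.3070, -0.2190).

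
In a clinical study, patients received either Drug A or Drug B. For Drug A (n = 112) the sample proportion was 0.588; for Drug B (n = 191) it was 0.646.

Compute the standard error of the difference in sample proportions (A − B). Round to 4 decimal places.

0.0580

The two standard errors are √(0.5880×0.4120/112) = 0.04651 and √(0.6460×0.3540/191) = 0.03460.
Because the samples are independent, SE_diff = √(0.04651² + 0.03460²) = 0.05797.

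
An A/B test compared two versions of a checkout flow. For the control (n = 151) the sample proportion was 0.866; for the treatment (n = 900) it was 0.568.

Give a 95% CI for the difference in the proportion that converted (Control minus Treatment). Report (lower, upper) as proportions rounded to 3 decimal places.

SE₁ = √(p̂₁(1−p̂₁)/n₁) = √(0.8660·0.1340/151) = 0.02772; SE₂ = √(0.5680·0.4320/900) = 0.01651.
Independent samples: SE of the difference = √(SE₁² + SE₂²) = √(0.0007683984 + 0.0002725801) = 0.03226.
z* for 95% confidence is 1.960, so the margin of error is 1.960 × 0.03226 = 0.06323.
Point estimate p̂₁ − p̂₂ = 0.8660 − 0.5680 = 0.2980.
0.2980 ± 0.06323 → (0.235, 0.361).

(0.235, 0.361)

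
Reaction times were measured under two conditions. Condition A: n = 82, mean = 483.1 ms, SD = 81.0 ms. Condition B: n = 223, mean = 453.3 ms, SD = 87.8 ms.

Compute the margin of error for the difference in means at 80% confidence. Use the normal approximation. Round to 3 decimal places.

SE₁ = s₁/√n₁ = 81.0/√82 = 8.9450; SE₂ = 87.8/√223 = 5.8795.
Independent samples, unequal variances: SE_diff = √(SE₁² + SE₂²) = √(80.013025 + 34.56852025) = 10.7043.
z* = 1.282, so margin of error = 1.282 × 10.7043 = 13.7229.

13.723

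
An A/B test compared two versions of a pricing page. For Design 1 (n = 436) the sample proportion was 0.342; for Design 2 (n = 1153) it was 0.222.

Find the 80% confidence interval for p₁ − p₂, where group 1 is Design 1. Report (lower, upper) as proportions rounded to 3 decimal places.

(0.087, 0.153)

SE₁ = √(p̂₁(1−p̂₁)/n₁) = √(0.3420·0.6580/436) = 0.02272; SE₂ = √(0.2220·0.7780/1153) = 0.01224.
Independent samples: SE of the difference = √(SE₁² + SE₂²) = √(0.0005161984 + 0.0001498176) = 0.02581.
z* for 80% confidence is 1.282, so the margin of error is 1.282 × 0.02581 = 0.03309.
Point estimate p̂₁ − p̂₂ = 0.3420 − 0.2220 = 0.1200.
0.1200 ± 0.03309 → (0.087, 0.153).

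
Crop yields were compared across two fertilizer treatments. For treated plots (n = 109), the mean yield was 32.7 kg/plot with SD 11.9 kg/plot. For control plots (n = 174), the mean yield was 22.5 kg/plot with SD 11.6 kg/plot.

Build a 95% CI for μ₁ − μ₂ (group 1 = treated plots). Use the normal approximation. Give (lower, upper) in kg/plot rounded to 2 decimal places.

SE₁ = s₁/√n₁ = 11.9/√109 = 1.1398; SE₂ = 11.6/√174 = 0.8794.
Independent samples, unequal variances: SE_diff = √(SE₁² + SE₂²) = √(1.29914404 + 0.77334436) = 1.4396.
z* = 1.960, so margin of error = 1.960 × 1.4396 = 2.8216.
Difference in means = 32.7 − 22.5 = 10.2000.
10.2000 ± 2.8216 → (7.38, 13.02).

(7.38, 13.02)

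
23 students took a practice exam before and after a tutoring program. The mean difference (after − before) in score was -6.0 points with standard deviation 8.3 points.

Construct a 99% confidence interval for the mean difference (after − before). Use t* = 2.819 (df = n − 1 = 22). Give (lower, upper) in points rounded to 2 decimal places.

This is a matched-pairs design, so SE = s_d/√n = 8.3/√23 = 1.7307.
Margin = 2.819 × 1.7307 = 4.8788; the interval is -6.0 ± 4.8788 = (-10.88, -1.12).

(-10.88, -1.12)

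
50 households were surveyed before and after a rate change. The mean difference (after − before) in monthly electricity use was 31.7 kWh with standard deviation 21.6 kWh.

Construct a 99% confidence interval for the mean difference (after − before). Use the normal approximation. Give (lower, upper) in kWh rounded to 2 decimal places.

Paired design: SE = s_d/√n = 21.6/√50 = 3.0547.
z* = 2.576; margin of error = 2.576 × 3.0547 = 7.8689.
31.7 ± 7.8689 → (23.83, 39.57).

(23.83, 39.57)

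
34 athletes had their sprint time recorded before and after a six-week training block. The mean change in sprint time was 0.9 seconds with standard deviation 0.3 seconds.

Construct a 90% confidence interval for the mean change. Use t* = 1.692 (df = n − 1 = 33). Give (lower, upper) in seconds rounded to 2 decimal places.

(0.81, 0.99)

This is a matched-pairs design, so SE = s_d/√n = 0.3/√34 = 0.0514.
Margin = 1.692 × 0.0514 = 0.0870; the interval is 0.9 ± 0.0870 = (0.81, 0.99).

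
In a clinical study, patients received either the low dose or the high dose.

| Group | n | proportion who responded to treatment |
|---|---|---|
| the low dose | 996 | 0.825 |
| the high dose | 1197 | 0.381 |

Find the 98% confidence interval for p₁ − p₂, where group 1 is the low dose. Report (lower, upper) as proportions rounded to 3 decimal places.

Each SE is √(p̂(1−p̂)/n): √(0.8250·0.1750/996) = 0.01204 and √(0.3810·0.6190/1197) = 0.01404.
SE(p̂₁ − p̂₂) = √(SE₁² + SE₂²) = √(0.0001449616 + 0.0001971216) = 0.01850, since the two samples are independent.
At 98% confidence z* = 2.326; margin = 2.326 × 0.01850 = 0.04303.
The difference is 0.8250 − 0.3810 = 0.4440, so the interval is 0.4440 ± 0.04303 = (0.401, 0.487).

(0.401, 0.487)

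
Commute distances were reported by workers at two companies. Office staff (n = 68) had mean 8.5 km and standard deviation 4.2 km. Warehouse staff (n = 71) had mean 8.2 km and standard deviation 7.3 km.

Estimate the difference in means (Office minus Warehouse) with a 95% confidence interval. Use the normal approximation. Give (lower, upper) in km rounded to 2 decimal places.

SE₁ = s₁/√n₁ = 4.2/√68 = 0.5093; SE₂ = 7.3/√71 = 0.8664.
Independent samples, unequal variances: SE_diff = √(SE₁² + SE₂²) = √(0.25938649 + 0.75064896) = 1.0050.
z* = 1.960, so margin of error = 1.960 × 1.0050 = 1.9698.
Difference in means = 8.5 − 8.2 = 0.3000.
0.3000 ± 1.9698 → (-1.67, 2.27).

(-1.67, 2.27)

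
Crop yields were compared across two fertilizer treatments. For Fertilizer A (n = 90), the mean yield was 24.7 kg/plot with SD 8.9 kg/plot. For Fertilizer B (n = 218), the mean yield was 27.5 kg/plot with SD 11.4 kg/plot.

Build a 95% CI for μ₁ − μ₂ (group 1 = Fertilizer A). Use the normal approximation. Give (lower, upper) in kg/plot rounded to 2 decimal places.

(-5.18, -0.42)

SE₁ = s₁/√n₁ = 8.9/√90 = 0.9381; SE₂ = 11.4/√218 = 0.7721.
Independent samples, unequal variances: SE_diff = √(SE₁² + SE₂²) = √(0.88003161 + 0.59613841) = 1.2150.
z* = 1.960, so margin of error = 1.960 × 1.2150 = 2.3814.
Difference in means = 24.7 − 27.5 = -2.8000.
-2.8000 ± 2.3814 → (-5.18, -0.42).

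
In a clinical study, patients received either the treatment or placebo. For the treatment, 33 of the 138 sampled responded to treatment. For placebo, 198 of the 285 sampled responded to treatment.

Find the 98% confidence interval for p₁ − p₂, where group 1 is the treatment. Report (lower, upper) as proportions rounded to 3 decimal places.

(-0.561, -0.350)

p̂₁ = 33/138 = 0.2391 and p̂₂ = 198/285 = 0.6947.
SE₁ = √(p̂₁(1−p̂₁)/n₁) = √(0.2391·0.7609/138) = 0.03631; SE₂ = √(0.6947·0.3053/285) = 0.02728.
Independent samples: SE of the difference = √(SE₁² + SE₂²) = √(0.0013184161 + 0.0007441984) = 0.04542.
z* for 98% confidence is 2.326, so the margin of error is 2.326 × 0.04542 = 0.10565.
Point estimate p̂₁ − p̂₂ = 0.2391 − 0.6947 = -0.4556.
-0.4556 ± 0.10565 → (-0.561, -0.350).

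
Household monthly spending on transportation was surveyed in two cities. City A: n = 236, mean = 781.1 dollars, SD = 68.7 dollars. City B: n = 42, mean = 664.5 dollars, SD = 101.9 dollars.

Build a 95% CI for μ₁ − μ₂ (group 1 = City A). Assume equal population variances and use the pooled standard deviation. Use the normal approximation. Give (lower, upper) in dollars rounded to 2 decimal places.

(92.12, 141.08)

Pooled variance s_p² = [235·68.7² + 41·101.9²] / (236+42−2) = 5561.0694, so s_p = 74.5726.
SE_diff = s_p·√(1/n₁ + 1/n₂) = 74.5726·√(1/236 + 1/42) = 12.4888.
z* = 1.960; margin = 1.960 × 12.4888 = 24.4780.
Difference = 781.1 − 664.5 = 116.6000.
116.6000 ± 24.4780 → (92.12, 141.08).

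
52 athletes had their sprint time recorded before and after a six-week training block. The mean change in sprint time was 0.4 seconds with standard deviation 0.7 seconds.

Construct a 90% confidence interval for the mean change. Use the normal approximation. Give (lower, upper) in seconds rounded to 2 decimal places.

(0.24, 0.56)

This is a matched-pairs design, so SE = s_d/√n = 0.7/√52 = 0.0971.
Margin = 1.645 × 0.0971 = 0.1597; the interval is 0.4 ± 0.1597 = (0.24, 0.56).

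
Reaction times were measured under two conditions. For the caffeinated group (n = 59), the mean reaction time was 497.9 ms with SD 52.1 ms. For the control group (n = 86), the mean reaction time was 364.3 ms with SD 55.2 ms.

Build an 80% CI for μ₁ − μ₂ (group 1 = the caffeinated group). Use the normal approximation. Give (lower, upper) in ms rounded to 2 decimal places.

(122.03, 145.17)

SE₁ = s₁/√n₁ = 52.1/√59 = 6.7828; SE₂ = 55.2/√86 = 5.9524.
Independent samples, unequal variances: SE_diff = √(SE₁² + SE₂²) = √(46.00637584 + 35.43106576) = 9.0243.
z* = 1.282, so margin of error = 1.282 × 9.0243 = 11.5692.
Difference in means = 497.9 − 364.3 = 133.6000.
133.6000 ± 11.5692 → (122.03, 145.17).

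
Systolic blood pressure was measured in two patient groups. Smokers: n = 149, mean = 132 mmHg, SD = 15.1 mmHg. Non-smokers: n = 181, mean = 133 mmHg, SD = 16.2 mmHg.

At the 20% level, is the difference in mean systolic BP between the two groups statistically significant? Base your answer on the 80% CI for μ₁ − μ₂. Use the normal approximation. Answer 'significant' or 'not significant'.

not significant

Standard errors of each mean: 15.1/√149 = 1.2370 and 16.2/√181 = 1.2041.
SE(x̄₁ − x̄₂) = √(1.2370² + 1.2041²) = 1.7263 for independent samples with unequal variances.
With z* = 1.282, the margin is 1.282 × 1.7263 = 2.2131.
x̄₁ − x̄₂ = 132 − 133 = -1.0000; the interval is -1.0000 ± 2.2131 = (-3.2131, 1.2131).
The interval (-3.2131, 1.2131) contains 0, so the difference is not significant.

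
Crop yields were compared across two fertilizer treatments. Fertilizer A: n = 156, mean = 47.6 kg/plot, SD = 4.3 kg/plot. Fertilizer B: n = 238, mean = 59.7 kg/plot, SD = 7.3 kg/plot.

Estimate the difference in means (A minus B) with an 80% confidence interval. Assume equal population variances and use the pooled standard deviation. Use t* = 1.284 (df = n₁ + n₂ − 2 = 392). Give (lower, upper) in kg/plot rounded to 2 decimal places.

(-12.93, -11.27)

s_p = √[((n₁−1)s₁² + (n₂−1)s₂²)/(n₁+n₂−2)] = √[(155·4.3² + 237·7.3²)/392] = 6.2873.
SE = 6.2873·√(1/156 + 1/238) = 0.6477.
With t* = 1.284, margin = 1.284 × 0.6477 = 0.8316.
x̄₁ − x̄₂ = 47.6 − 59.7 = -12.1000; interval -12.1000 ± 0.8316 = (-12.93, -11.27).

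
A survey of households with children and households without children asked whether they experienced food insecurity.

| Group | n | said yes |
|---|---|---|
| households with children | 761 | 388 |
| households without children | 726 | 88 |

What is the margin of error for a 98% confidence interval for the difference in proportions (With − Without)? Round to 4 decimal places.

0.0507

p̂₁ = 388/761 = 0.5099 and p̂₂ = 88/726 = 0.1212.
SE₁ = √(p̂₁(1−p̂₁)/n₁) = √(0.5099·0.4901/761) = 0.01812; SE₂ = √(0.1212·0.8788/726) = 0.01211.
Independent samples: SE of the difference = √(SE₁² + SE₂²) = √(0.0003283344 + 0.0001466521) = 0.02179.
z* for 98% confidence is 2.326, so the margin of error is 2.326 × 0.02179 = 0.05068.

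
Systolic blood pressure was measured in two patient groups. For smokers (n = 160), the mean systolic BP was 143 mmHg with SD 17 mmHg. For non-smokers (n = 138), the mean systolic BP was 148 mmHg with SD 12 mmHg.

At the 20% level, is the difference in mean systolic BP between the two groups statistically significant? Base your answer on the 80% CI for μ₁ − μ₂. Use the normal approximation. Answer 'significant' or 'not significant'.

Standard errors of each mean: 17/√160 = 1.3440 and 12/√138 = 1.0215.
SE(x̄₁ − x̄₂) = √(1.3440² + 1.0215²) = 1.6881 for independent samples with unequal variances.
With z* = 1.282, the margin is 1.282 × 1.6881 = 2.1641.
x̄₁ − x̄₂ = 143 − 148 = -5.0000; the interval is -5.0000 ± 2.1641 = (-7.1641, -2.8359).
The interval (-7.1641, -2.8359) does not contain 0, so the difference is significant.

significant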